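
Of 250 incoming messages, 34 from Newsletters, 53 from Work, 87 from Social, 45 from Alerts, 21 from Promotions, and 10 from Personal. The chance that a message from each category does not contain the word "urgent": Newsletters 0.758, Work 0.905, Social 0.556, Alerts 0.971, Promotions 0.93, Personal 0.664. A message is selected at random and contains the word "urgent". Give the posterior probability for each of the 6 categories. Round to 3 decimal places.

Taking complements, P(urgent-flag | each) = Newsletters 0.242, Work 0.095, Social 0.444, Alerts 0.029, Promotions 0.07, Personal 0.336.
Unnormalized posteriors (prior × likelihood):
  Newsletters: 0.136 × 0.242 = 0.032912
  Work: 0.212 × 0.095 = 0.02014
  Social: 0.348 × 0.444 = 0.154512
  Alerts: 0.18 × 0.029 = 0.00522
  Promotions: 0.084 × 0.07 = 0.00588
  Personal: 0.04 × 0.336 = 0.01344
Sum = 0.232104.
P(Newsletters | urgent-flag) = 0.032912/0.232104 ≈ 0.142
P(Work | urgent-flag) = 0.02014/0.232104 ≈ 0.087
P(Social | urgent-flag) = 0.154512/0.232104 ≈ 0.666
P(Alerts | urgent-flag) = 0.00522/0.232104 ≈ 0.022
P(Promotions | urgent-flag) = 0.00588/0.232104 ≈ 0.025
P(Personal | urgent-flag) = 0.01344/0.232104 ≈ 0.058
(Check: 0.142+0.087+0.666+0.022+0.025+0.058 = 1.000.)

Newsletters 0.142, Work 0.087, Social 0.666, Alerts 0.022, Promotions 0.025, Personal 0.058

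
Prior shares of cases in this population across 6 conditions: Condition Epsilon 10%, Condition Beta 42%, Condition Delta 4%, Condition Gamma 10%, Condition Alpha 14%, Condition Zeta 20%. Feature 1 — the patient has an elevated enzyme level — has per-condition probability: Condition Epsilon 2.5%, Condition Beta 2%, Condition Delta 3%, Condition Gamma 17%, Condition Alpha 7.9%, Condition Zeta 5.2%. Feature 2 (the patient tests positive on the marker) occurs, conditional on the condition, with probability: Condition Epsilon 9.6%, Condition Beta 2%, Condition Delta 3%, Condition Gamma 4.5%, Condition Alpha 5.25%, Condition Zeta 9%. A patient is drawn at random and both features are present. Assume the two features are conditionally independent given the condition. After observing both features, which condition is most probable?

Compute prior × likelihood for every hypothesis:
  Condition Epsilon: 0.1 × 0.025 × 0.096 = 0.00024
  Condition Beta: 0.42 × 0.02 × 0.02 = 0.000168
  Condition Delta: 0.04 × 0.03 × 0.03 = 0.000036
  Condition Gamma: 0.1 × 0.17 × 0.045 = 0.000765
  Condition Alpha: 0.14 × 0.079 × 0.0525 = 0.00058065
  Condition Zeta: 0.2 × 0.052 × 0.09 = 0.000936
Sum = 0.00272565.
Largest term belongs to Condition Zeta, so Condition Zeta is most probable.

Condition Zeta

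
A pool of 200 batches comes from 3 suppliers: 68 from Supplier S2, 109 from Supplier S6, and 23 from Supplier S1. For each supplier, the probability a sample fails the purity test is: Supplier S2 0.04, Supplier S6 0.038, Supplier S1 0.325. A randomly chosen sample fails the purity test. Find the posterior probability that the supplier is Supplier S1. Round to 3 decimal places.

Prior × likelihood for each hypothesis:
  Supplier S2: 0.34 × 0.04 = 0.0136
  Supplier S6: 0.545 × 0.038 = 0.02071
  Supplier S1: 0.115 × 0.325 = 0.037375
Total = 0.071685.
P(Supplier S1 | evidence) = 0.037375 / 0.071685 ≈ 0.521.

0.521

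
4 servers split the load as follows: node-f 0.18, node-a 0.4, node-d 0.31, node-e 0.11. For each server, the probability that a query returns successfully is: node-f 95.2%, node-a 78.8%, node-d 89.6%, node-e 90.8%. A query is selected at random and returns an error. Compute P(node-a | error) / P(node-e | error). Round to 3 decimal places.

8.379

Taking complements, P(error | each) = node-f 0.048, node-a 0.212, node-d 0.104, node-e 0.092.
Unnormalized posteriors (prior × likelihood):
  node-f: 0.18 × 0.048 = 0.00864
  node-a: 0.4 × 0.212 = 0.0848
  node-d: 0.31 × 0.104 = 0.03224
  node-e: 0.11 × 0.092 = 0.01012
Total = 0.1358.
The ratio is 0.0848 / 0.01012 (the normalizer cancels) = 8.379.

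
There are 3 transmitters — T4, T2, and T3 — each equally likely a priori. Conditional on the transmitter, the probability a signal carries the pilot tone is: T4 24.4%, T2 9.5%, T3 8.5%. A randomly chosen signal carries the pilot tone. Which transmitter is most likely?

T4

With a uniform prior (1/3 each), posterior ∝ likelihood:
  T4: 0.244
  T2: 0.095
  T3: 0.085
Total = 0.424.
Largest term belongs to T4, so T4 is most probable.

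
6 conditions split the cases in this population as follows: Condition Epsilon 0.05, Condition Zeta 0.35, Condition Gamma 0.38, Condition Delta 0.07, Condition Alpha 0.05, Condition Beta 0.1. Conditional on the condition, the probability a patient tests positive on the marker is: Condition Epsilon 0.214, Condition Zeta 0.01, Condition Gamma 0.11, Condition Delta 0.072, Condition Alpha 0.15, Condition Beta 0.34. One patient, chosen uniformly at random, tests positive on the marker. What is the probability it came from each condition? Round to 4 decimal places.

Condition Epsilon 0.1043, Condition Zeta 0.0341, Condition Gamma 0.4076, Condition Delta 0.0492, Condition Alpha 0.0731, Condition Beta 0.3316

Compute prior × likelihood for every hypothesis:
  Condition Epsilon: 0.05 × 0.214 = 0.0107
  Condition Zeta: 0.35 × 0.01 = 0.0035
  Condition Gamma: 0.38 × 0.11 = 0.0418
  Condition Delta: 0.07 × 0.072 = 0.00504
  Condition Alpha: 0.05 × 0.15 = 0.0075
  Condition Beta: 0.1 × 0.34 = 0.034
Total = 0.10254.
P(Condition Epsilon | marker-positive) = 0.0107/0.10254 ≈ 0.1043
P(Condition Zeta | marker-positive) = 0.0035/0.10254 ≈ 0.0341
P(Condition Gamma | marker-positive) = 0.0418/0.10254 ≈ 0.4076
P(Condition Delta | marker-positive) = 0.00504/0.10254 ≈ 0.0492
P(Condition Alpha | marker-positive) = 0.0075/0.10254 ≈ 0.0731
P(Condition Beta | marker-positive) = 0.034/0.10254 ≈ 0.3316
(Check: 0.1043+0.0341+0.4076+0.0492+0.0731+0.3316 = 0.9999.)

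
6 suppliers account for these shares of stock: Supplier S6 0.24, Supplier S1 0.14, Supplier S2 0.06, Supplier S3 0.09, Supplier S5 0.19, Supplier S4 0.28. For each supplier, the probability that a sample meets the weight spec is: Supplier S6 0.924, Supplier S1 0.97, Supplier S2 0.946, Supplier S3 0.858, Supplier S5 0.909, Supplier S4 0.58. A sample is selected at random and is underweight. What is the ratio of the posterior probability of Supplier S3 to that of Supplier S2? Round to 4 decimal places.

3.9444

Taking complements, P(underweight | each) = Supplier S6 0.076, Supplier S1 0.03, Supplier S2 0.054, Supplier S3 0.142, Supplier S5 0.091, Supplier S4 0.42.
Compute prior × likelihood for every hypothesis:
  Supplier S6: 0.24 × 0.076 = 0.01824
  Supplier S1: 0.14 × 0.03 = 0.0042
  Supplier S2: 0.06 × 0.054 = 0.00324
  Supplier S3: 0.09 × 0.142 = 0.01278
  Supplier S5: 0.19 × 0.091 = 0.01729
  Supplier S4: 0.28 × 0.42 = 0.1176
Sum = 0.17335.
The ratio is 0.01278 / 0.00324 (the normalizer cancels) = 3.9444.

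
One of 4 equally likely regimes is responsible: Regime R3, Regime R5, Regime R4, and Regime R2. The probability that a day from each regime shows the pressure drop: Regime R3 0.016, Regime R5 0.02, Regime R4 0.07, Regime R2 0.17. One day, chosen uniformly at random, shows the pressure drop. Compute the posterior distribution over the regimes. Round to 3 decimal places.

Since the prior is uniform, the posterior is proportional to the likelihood:
  Regime R3: 0.016
  Regime R5: 0.02
  Regime R4: 0.07
  Regime R2: 0.17
Normalizing constant = 0.276.
P(Regime R3 | drop) = 0.016/0.276 ≈ 0.058
P(Regime R5 | drop) = 0.02/0.276 ≈ 0.072
P(Regime R4 | drop) = 0.07/0.276 ≈ 0.254
P(Regime R2 | drop) = 0.17/0.276 ≈ 0.616
(Check: 0.058+0.072+0.254+0.616 = 1.000.)

Regime R3 0.058, Regime R5 0.072, Regime R4 0.254, Regime R2 0.616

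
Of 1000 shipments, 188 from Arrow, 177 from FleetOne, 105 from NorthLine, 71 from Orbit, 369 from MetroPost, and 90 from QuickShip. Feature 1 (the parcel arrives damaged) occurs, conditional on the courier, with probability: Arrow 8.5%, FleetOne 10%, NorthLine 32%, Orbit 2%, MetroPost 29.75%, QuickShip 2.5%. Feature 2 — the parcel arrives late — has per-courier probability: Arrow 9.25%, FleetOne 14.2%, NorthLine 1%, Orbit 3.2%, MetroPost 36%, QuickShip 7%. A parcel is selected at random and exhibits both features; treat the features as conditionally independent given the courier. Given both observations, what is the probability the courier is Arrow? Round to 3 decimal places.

0.034

Unnormalized posteriors (prior × likelihood):
  Arrow: 0.188 × 0.085 × 0.0925 = 0.00147815
  FleetOne: 0.177 × 0.1 × 0.142 = 0.0025134
  NorthLine: 0.105 × 0.32 × 0.01 = 0.000336
  Orbit: 0.071 × 0.02 × 0.032 = 0.00004544
  MetroPost: 0.369 × 0.2975 × 0.36 = 0.0395199
  QuickShip: 0.09 × 0.025 × 0.07 = 0.0001575
Total = 0.04405039.
P(Arrow | evidence) = 0.00147815 / 0.04405039 ≈ 0.034.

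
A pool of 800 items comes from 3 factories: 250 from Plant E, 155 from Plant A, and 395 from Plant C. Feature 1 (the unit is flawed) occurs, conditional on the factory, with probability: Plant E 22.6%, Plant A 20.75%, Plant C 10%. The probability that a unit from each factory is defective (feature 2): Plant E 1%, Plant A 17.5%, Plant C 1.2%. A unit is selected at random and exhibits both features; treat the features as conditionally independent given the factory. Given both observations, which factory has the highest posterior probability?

Unnormalized posteriors (prior × likelihood):
  Plant E: 0.3125 × 0.226 × 0.01 = 0.00070625
  Plant A: 0.19375 × 0.2075 × 0.175 = 0.007035546875
  Plant C: 0.49375 × 0.1 × 0.012 = 0.0005925
Total = 0.008334296875.
Largest term belongs to Plant A, so Plant A is most probable.

Plant A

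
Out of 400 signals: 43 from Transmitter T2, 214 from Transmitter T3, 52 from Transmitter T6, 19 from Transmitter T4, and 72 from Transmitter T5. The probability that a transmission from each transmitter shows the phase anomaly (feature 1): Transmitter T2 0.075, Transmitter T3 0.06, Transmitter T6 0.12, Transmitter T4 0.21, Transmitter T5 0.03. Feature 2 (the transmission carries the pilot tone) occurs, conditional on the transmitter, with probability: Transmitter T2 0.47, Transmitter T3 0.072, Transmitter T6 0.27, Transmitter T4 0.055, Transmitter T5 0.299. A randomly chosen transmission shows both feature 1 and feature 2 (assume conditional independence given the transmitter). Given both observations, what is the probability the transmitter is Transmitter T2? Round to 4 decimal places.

Compute prior × likelihood for every hypothesis:
  Transmitter T2: 0.1075 × 0.075 × 0.47 = 0.003789375
  Transmitter T3: 0.535 × 0.06 × 0.072 = 0.0023112
  Transmitter T6: 0.13 × 0.12 × 0.27 = 0.004212
  Transmitter T4: 0.0475 × 0.21 × 0.055 = 0.000548625
  Transmitter T5: 0.18 × 0.03 × 0.299 = 0.0016146
Total = 0.0124758.
P(Transmitter T2 | evidence) = 0.003789375 / 0.0124758 ≈ 0.3037.

0.3037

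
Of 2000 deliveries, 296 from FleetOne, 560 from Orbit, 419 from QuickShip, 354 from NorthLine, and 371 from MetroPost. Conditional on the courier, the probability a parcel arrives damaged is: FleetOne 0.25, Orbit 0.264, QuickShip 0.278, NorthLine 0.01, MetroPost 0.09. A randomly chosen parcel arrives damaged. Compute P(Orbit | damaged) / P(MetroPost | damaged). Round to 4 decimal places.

Unnormalized posteriors (prior × likelihood):
  FleetOne: 0.148 × 0.25 = 0.037
  Orbit: 0.28 × 0.264 = 0.07392
  QuickShip: 0.2095 × 0.278 = 0.058241
  NorthLine: 0.177 × 0.01 = 0.00177
  MetroPost: 0.1855 × 0.09 = 0.016695
Normalizing constant = 0.187626.
The ratio is 0.07392 / 0.016695 (the normalizer cancels) = 4.4277.

4.4277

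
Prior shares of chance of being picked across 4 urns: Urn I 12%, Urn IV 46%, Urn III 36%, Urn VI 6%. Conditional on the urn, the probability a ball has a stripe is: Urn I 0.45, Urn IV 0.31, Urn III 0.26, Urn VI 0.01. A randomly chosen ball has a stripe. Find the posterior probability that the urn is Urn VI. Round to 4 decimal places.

Compute prior × likelihood for every hypothesis:
  Urn I: 0.12 × 0.45 = 0.054
  Urn IV: 0.46 × 0.31 = 0.1426
  Urn III: 0.36 × 0.26 = 0.0936
  Urn VI: 0.06 × 0.01 = 0.0006
Normalizing constant = 0.2908.
P(Urn VI | evidence) = 0.0006 / 0.2908 ≈ 0.0021.

0.0021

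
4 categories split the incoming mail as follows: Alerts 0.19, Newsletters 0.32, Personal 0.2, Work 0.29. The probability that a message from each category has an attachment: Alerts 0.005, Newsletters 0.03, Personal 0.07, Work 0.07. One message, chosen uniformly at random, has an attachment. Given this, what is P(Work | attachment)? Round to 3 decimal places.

By Bayes' rule, posterior ∝ prior × likelihood:
  Alerts: 0.19 × 0.005 = 0.00095
  Newsletters: 0.32 × 0.03 = 0.0096
  Personal: 0.2 × 0.07 = 0.014
  Work: 0.29 × 0.07 = 0.0203
Sum = 0.04485.
P(Work | evidence) = 0.0203 / 0.04485 ≈ 0.453.

0.453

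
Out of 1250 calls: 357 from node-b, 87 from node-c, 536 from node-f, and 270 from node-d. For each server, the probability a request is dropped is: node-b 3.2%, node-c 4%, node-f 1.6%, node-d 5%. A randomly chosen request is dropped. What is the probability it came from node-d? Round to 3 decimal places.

Unnormalized posteriors (prior × likelihood):
  node-b: 0.2856 × 0.032 = 0.0091392
  node-c: 0.0696 × 0.04 = 0.002784
  node-f: 0.4288 × 0.016 = 0.0068608
  node-d: 0.216 × 0.05 = 0.0108
Normalizing constant = 0.029584.
P(node-d | evidence) = 0.0108 / 0.029584 ≈ 0.365.

0.365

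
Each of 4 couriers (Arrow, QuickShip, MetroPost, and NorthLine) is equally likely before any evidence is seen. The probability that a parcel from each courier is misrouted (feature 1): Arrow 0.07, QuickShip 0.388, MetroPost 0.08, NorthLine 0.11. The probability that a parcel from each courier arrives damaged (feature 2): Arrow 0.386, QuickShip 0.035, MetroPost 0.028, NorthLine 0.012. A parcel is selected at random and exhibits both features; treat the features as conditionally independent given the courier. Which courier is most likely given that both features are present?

With a uniform prior (1/4 each), posterior ∝ likelihood:
  Arrow: 0.07 × 0.386 = 0.02702
  QuickShip: 0.388 × 0.035 = 0.01358
  MetroPost: 0.08 × 0.028 = 0.00224
  NorthLine: 0.11 × 0.012 = 0.00132
Sum = 0.04416.
Largest term belongs to Arrow, so Arrow is most probable.

Arrow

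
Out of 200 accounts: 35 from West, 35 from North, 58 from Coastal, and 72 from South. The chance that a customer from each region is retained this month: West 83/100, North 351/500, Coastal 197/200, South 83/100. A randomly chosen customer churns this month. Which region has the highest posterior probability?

Taking complements, P(churn | each) = West 0.17, North 0.298, Coastal 0.015, South 0.17.
Prior × likelihood for each hypothesis:
  West: 0.175 × 0.17 = 0.02975
  North: 0.175 × 0.298 = 0.05215
  Coastal: 0.29 × 0.015 = 0.00435
  South: 0.36 × 0.17 = 0.0612
Sum = 0.14745.
Largest term belongs to South, so South is most probable.

South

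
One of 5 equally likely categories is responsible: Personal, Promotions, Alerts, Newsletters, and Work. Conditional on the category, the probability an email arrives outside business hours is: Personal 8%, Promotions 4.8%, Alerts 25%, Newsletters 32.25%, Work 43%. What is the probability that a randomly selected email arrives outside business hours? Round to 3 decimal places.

Since the prior is uniform, the posterior is proportional to the likelihood:
  Personal: 0.08
  Promotions: 0.048
  Alerts: 0.25
  Newsletters: 0.3225
  Work: 0.43
P(off-hours) = (1/5) × (0.08 + 0.048 + 0.25 + 0.3225 + 0.43) = 1.1305/5 ≈ 0.226.

0.226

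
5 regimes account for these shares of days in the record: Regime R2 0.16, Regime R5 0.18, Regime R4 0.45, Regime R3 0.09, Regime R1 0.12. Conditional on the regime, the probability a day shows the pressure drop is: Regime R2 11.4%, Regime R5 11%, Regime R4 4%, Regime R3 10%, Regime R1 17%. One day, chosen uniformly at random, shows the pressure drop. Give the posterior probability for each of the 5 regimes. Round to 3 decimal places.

By Bayes' rule, posterior ∝ prior × likelihood:
  Regime R2: 0.16 × 0.114 = 0.01824
  Regime R5: 0.18 × 0.11 = 0.0198
  Regime R4: 0.45 × 0.04 = 0.018
  Regime R3: 0.09 × 0.1 = 0.009
  Regime R1: 0.12 × 0.17 = 0.0204
Sum = 0.08544.
P(Regime R2 | drop) = 0.01824/0.08544 ≈ 0.213
P(Regime R5 | drop) = 0.0198/0.08544 ≈ 0.232
P(Regime R4 | drop) = 0.018/0.08544 ≈ 0.211
P(Regime R3 | drop) = 0.009/0.08544 ≈ 0.105
P(Regime R1 | drop) = 0.0204/0.08544 ≈ 0.239

Regime R2 0.213, Regime R5 0.232, Regime R4 0.211, Regime R3 0.105, Regime R1 0.239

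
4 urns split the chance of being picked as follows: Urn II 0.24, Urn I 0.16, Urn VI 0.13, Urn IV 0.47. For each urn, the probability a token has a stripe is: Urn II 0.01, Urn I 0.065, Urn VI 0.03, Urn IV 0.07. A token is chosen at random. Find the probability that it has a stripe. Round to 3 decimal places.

Unnormalized posteriors (prior × likelihood):
  Urn II: 0.24 × 0.01 = 0.0024
  Urn I: 0.16 × 0.065 = 0.0104
  Urn VI: 0.13 × 0.03 = 0.0039
  Urn IV: 0.47 × 0.07 = 0.0329
P(striped) = 0.0024 + 0.0104 + 0.0039 + 0.0329 = 0.0496 → 0.050.

0.050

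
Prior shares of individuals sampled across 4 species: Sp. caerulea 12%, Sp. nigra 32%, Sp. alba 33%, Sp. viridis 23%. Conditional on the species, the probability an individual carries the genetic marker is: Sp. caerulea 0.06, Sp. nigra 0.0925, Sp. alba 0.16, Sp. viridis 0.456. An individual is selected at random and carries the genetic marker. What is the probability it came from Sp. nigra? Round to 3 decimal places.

Unnormalized posteriors (prior × likelihood):
  Sp. caerulea: 0.12 × 0.06 = 0.0072
  Sp. nigra: 0.32 × 0.0925 = 0.0296
  Sp. alba: 0.33 × 0.16 = 0.0528
  Sp. viridis: 0.23 × 0.456 = 0.10488
Sum = 0.19448.
P(Sp. nigra | evidence) = 0.0296 / 0.19448 ≈ 0.152.

0.152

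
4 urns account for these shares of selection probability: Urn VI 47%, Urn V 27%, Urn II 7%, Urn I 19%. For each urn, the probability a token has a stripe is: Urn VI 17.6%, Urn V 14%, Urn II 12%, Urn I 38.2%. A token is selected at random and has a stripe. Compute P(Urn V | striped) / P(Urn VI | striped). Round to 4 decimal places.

0.4570

Prior × likelihood for each hypothesis:
  Urn VI: 0.47 × 0.176 = 0.08272
  Urn V: 0.27 × 0.14 = 0.0378
  Urn II: 0.07 × 0.12 = 0.0084
  Urn I: 0.19 × 0.382 = 0.07258
Normalizing constant = 0.2015.
The ratio is 0.0378 / 0.08272 (the normalizer cancels) = 0.4570.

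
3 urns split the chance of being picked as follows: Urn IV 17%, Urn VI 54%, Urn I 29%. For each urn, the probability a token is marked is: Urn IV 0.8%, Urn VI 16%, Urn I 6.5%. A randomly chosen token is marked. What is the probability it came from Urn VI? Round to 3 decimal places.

0.810

Unnormalized posteriors (prior × likelihood):
  Urn IV: 0.17 × 0.008 = 0.00136
  Urn VI: 0.54 × 0.16 = 0.0864
  Urn I: 0.29 × 0.065 = 0.01885
Sum = 0.10661.
P(Urn VI | evidence) = 0.0864 / 0.10661 ≈ 0.810.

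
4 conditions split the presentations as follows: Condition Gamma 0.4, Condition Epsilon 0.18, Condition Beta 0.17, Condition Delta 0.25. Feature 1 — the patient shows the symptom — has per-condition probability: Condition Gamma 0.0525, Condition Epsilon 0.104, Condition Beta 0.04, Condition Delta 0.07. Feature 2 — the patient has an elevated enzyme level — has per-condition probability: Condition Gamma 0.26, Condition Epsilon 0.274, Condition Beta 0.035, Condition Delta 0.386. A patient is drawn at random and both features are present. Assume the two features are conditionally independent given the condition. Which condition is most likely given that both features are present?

Condition Delta

Compute prior × likelihood for every hypothesis:
  Condition Gamma: 0.4 × 0.0525 × 0.26 = 0.00546
  Condition Epsilon: 0.18 × 0.104 × 0.274 = 0.00512928
  Condition Beta: 0.17 × 0.04 × 0.035 = 0.000238
  Condition Delta: 0.25 × 0.07 × 0.386 = 0.006755
Sum = 0.01758228.
Largest term belongs to Condition Delta, so Condition Delta is most probable.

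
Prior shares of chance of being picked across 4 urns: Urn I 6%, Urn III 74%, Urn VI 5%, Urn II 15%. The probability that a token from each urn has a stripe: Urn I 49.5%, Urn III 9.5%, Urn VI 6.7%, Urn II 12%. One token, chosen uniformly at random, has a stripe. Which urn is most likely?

Urn III

Unnormalized posteriors (prior × likelihood):
  Urn I: 0.06 × 0.495 = 0.0297
  Urn III: 0.74 × 0.095 = 0.0703
  Urn VI: 0.05 × 0.067 = 0.00335
  Urn II: 0.15 × 0.12 = 0.018
Sum = 0.12135.
Largest term belongs to Urn III, so Urn III is most probable.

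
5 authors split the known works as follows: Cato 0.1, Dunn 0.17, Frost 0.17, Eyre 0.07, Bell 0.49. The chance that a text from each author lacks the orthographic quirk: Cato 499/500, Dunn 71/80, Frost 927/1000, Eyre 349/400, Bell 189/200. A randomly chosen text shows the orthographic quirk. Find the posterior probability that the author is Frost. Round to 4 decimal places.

Taking complements, P(quirk | each) = Cato 0.002, Dunn 0.1125, Frost 0.073, Eyre 0.1275, Bell 0.055.
Compute prior × likelihood for every hypothesis:
  Cato: 0.1 × 0.002 = 0.0002
  Dunn: 0.17 × 0.1125 = 0.019125
  Frost: 0.17 × 0.073 = 0.01241
  Eyre: 0.07 × 0.1275 = 0.008925
  Bell: 0.49 × 0.055 = 0.02695
Total = 0.06761.
P(Frost | evidence) = 0.01241 / 0.06761 ≈ 0.1836.

0.1836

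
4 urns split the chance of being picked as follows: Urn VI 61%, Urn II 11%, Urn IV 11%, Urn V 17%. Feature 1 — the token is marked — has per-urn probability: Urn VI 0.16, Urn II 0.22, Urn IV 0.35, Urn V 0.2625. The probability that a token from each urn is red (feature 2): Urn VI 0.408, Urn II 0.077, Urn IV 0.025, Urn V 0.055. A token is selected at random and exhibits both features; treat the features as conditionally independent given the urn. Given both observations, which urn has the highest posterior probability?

Prior × likelihood for each hypothesis:
  Urn VI: 0.61 × 0.16 × 0.408 = 0.0398208
  Urn II: 0.11 × 0.22 × 0.077 = 0.0018634
  Urn IV: 0.11 × 0.35 × 0.025 = 0.0009625
  Urn V: 0.17 × 0.2625 × 0.055 = 0.002454375
Total = 0.045101075.
Largest term belongs to Urn VI, so Urn VI is most probable.

Urn VI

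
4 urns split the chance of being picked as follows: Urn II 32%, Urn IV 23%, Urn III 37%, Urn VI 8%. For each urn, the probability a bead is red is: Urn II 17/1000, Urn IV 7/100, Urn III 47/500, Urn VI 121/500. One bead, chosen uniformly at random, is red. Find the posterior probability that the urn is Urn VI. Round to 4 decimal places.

0.2558

Compute prior × likelihood for every hypothesis:
  Urn II: 0.32 × 0.017 = 0.00544
  Urn IV: 0.23 × 0.07 = 0.0161
  Urn III: 0.37 × 0.094 = 0.03478
  Urn VI: 0.08 × 0.242 = 0.01936
Normalizing constant = 0.07568.
P(Urn VI | evidence) = 0.01936 / 0.07568 ≈ 0.2558.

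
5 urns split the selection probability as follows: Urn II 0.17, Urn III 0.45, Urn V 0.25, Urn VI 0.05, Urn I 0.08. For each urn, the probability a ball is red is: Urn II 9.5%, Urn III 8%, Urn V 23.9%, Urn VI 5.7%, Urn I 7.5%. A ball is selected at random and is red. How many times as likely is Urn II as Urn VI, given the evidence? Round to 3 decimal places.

5.667

By Bayes' rule, posterior ∝ prior × likelihood:
  Urn II: 0.17 × 0.095 = 0.01615
  Urn III: 0.45 × 0.08 = 0.036
  Urn V: 0.25 × 0.239 = 0.05975
  Urn VI: 0.05 × 0.057 = 0.00285
  Urn I: 0.08 × 0.075 = 0.006
Normalizing constant = 0.12075.
The ratio is 0.01615 / 0.00285 (the normalizer cancels) = 5.667.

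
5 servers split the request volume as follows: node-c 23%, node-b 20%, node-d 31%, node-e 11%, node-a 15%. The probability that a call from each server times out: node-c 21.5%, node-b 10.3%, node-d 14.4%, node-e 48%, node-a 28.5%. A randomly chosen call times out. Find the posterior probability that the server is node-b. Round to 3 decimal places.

Prior × likelihood for each hypothesis:
  node-c: 0.23 × 0.215 = 0.04945
  node-b: 0.2 × 0.103 = 0.0206
  node-d: 0.31 × 0.144 = 0.04464
  node-e: 0.11 × 0.48 = 0.0528
  node-a: 0.15 × 0.285 = 0.04275
Sum = 0.21024.
P(node-b | evidence) = 0.0206 / 0.21024 ≈ 0.098.

0.098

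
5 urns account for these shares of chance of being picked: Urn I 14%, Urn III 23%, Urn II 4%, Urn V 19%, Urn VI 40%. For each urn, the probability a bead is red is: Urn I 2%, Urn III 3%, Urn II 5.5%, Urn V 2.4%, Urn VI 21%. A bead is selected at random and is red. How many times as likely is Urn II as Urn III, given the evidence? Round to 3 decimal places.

0.319

Unnormalized posteriors (prior × likelihood):
  Urn I: 0.14 × 0.02 = 0.0028
  Urn III: 0.23 × 0.03 = 0.0069
  Urn II: 0.04 × 0.055 = 0.0022
  Urn V: 0.19 × 0.024 = 0.00456
  Urn VI: 0.4 × 0.21 = 0.084
Normalizing constant = 0.10046.
The ratio is 0.0022 / 0.0069 (the normalizer cancels) = 0.319.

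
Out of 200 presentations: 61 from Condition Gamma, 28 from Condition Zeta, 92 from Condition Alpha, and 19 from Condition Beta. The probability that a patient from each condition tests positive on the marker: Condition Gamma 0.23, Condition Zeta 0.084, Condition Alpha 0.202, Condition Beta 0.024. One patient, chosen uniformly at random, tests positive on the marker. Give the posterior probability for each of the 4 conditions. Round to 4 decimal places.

Condition Gamma 0.3961, Condition Zeta 0.0664, Condition Alpha 0.5246, Condition Beta 0.0129

Unnormalized posteriors (prior × likelihood):
  Condition Gamma: 0.305 × 0.23 = 0.07015
  Condition Zeta: 0.14 × 0.084 = 0.01176
  Condition Alpha: 0.46 × 0.202 = 0.09292
  Condition Beta: 0.095 × 0.024 = 0.00228
Sum = 0.17711.
P(Condition Gamma | marker-positive) = 0.07015/0.17711 ≈ 0.3961
P(Condition Zeta | marker-positive) = 0.01176/0.17711 ≈ 0.0664
P(Condition Alpha | marker-positive) = 0.09292/0.17711 ≈ 0.5246
P(Condition Beta | marker-positive) = 0.00228/0.17711 ≈ 0.0129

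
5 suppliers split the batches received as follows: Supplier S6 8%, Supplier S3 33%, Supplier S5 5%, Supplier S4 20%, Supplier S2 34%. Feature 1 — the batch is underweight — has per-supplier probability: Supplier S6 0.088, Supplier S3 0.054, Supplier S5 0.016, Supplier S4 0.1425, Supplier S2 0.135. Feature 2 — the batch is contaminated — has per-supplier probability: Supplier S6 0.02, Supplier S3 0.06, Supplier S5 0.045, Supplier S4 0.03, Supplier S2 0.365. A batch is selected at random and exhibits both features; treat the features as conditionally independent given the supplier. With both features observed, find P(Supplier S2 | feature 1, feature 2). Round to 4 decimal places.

Compute prior × likelihood for every hypothesis:
  Supplier S6: 0.08 × 0.088 × 0.02 = 0.0001408
  Supplier S3: 0.33 × 0.054 × 0.06 = 0.0010692
  Supplier S5: 0.05 × 0.016 × 0.045 = 0.000036
  Supplier S4: 0.2 × 0.1425 × 0.03 = 0.000855
  Supplier S2: 0.34 × 0.135 × 0.365 = 0.0167535
Sum = 0.0188545.
P(Supplier S2 | evidence) = 0.0167535 / 0.0188545 ≈ 0.8886.

0.8886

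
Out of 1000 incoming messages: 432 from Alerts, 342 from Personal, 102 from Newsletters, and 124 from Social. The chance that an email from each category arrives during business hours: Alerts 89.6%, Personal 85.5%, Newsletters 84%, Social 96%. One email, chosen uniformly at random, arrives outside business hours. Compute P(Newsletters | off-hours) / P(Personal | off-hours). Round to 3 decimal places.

0.329

Taking complements, P(off-hours | each) = Alerts 0.104, Personal 0.145, Newsletters 0.16, Social 0.04.
Unnormalized posteriors (prior × likelihood):
  Alerts: 0.432 × 0.104 = 0.044928
  Personal: 0.342 × 0.145 = 0.04959
  Newsletters: 0.102 × 0.16 = 0.01632
  Social: 0.124 × 0.04 = 0.00496
Normalizing constant = 0.115798.
The ratio is 0.01632 / 0.04959 (the normalizer cancels) = 0.329.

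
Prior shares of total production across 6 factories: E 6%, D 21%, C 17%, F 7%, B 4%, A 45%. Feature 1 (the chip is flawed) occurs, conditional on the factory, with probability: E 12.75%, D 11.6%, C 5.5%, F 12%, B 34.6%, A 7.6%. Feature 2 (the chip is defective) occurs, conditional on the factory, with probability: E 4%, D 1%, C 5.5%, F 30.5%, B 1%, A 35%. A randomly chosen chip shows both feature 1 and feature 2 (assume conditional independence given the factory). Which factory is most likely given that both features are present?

Unnormalized posteriors (prior × likelihood):
  E: 0.06 × 0.1275 × 0.04 = 0.000306
  D: 0.21 × 0.116 × 0.01 = 0.0002436
  C: 0.17 × 0.055 × 0.055 = 0.00051425
  F: 0.07 × 0.12 × 0.305 = 0.002562
  B: 0.04 × 0.346 × 0.01 = 0.0001384
  A: 0.45 × 0.076 × 0.35 = 0.01197
Total = 0.01573425.
Largest term belongs to A, so A is most probable.

A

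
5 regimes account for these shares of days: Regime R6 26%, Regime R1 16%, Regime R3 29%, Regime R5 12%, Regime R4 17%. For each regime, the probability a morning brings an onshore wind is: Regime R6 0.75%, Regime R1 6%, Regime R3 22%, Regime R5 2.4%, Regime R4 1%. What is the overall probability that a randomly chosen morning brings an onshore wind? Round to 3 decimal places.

0.080

Prior × likelihood for each hypothesis:
  Regime R6: 0.26 × 0.0075 = 0.00195
  Regime R1: 0.16 × 0.06 = 0.0096
  Regime R3: 0.29 × 0.22 = 0.0638
  Regime R5: 0.12 × 0.024 = 0.00288
  Regime R4: 0.17 × 0.01 = 0.0017
P(onshore) = 0.00195 + 0.0096 + 0.0638 + 0.00288 + 0.0017 = 0.07993 → 0.080.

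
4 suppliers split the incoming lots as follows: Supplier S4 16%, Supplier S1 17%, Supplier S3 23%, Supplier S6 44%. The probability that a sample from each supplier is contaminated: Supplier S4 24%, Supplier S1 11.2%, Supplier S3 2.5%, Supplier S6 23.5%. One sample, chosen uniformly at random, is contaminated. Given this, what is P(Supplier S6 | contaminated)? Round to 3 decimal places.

0.621

Compute prior × likelihood for every hypothesis:
  Supplier S4: 0.16 × 0.24 = 0.0384
  Supplier S1: 0.17 × 0.112 = 0.01904
  Supplier S3: 0.23 × 0.025 = 0.00575
  Supplier S6: 0.44 × 0.235 = 0.1034
Sum = 0.16659.
P(Supplier S6 | evidence) = 0.1034 / 0.16659 ≈ 0.621.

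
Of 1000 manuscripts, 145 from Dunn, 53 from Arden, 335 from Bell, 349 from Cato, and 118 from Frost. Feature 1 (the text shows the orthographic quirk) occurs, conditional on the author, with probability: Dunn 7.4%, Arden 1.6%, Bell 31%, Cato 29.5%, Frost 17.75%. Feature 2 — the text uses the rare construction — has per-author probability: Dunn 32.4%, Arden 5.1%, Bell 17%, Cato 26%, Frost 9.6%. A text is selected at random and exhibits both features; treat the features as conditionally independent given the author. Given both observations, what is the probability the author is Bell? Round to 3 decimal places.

0.353

Unnormalized posteriors (prior × likelihood):
  Dunn: 0.145 × 0.074 × 0.324 = 0.00347652
  Arden: 0.053 × 0.016 × 0.051 = 0.000043248
  Bell: 0.335 × 0.31 × 0.17 = 0.0176545
  Cato: 0.349 × 0.295 × 0.26 = 0.0267683
  Frost: 0.118 × 0.1775 × 0.096 = 0.00201072
Sum = 0.049953288.
P(Bell | evidence) = 0.0176545 / 0.049953288 ≈ 0.353.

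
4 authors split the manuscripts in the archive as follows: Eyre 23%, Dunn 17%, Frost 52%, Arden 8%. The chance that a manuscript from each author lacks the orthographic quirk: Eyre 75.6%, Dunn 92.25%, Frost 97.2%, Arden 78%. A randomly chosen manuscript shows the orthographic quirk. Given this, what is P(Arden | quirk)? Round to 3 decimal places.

Taking complements, P(quirk | each) = Eyre 0.244, Dunn 0.0775, Frost 0.028, Arden 0.22.
Compute prior × likelihood for every hypothesis:
  Eyre: 0.23 × 0.244 = 0.05612
  Dunn: 0.17 × 0.0775 = 0.013175
  Frost: 0.52 × 0.028 = 0.01456
  Arden: 0.08 × 0.22 = 0.0176
Normalizing constant = 0.101455.
P(Arden | evidence) = 0.0176 / 0.101455 ≈ 0.173.

0.173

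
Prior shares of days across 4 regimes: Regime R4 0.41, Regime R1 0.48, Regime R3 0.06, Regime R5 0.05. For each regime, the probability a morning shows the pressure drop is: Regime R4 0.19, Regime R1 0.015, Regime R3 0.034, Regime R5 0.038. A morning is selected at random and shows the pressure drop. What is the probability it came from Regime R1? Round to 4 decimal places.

0.0809

Prior × likelihood for each hypothesis:
  Regime R4: 0.41 × 0.19 = 0.0779
  Regime R1: 0.48 × 0.015 = 0.0072
  Regime R3: 0.06 × 0.034 = 0.00204
  Regime R5: 0.05 × 0.038 = 0.0019
Total = 0.08904.
P(Regime R1 | evidence) = 0.0072 / 0.08904 ≈ 0.0809.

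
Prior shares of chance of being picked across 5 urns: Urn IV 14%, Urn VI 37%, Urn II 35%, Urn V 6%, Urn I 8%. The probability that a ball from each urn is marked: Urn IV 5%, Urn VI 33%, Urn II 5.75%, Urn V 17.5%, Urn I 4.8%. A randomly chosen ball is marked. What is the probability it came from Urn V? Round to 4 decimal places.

Compute prior × likelihood for every hypothesis:
  Urn IV: 0.14 × 0.05 = 0.007
  Urn VI: 0.37 × 0.33 = 0.1221
  Urn II: 0.35 × 0.0575 = 0.020125
  Urn V: 0.06 × 0.175 = 0.0105
  Urn I: 0.08 × 0.048 = 0.00384
Sum = 0.163565.
P(Urn V | evidence) = 0.0105 / 0.163565 ≈ 0.0642.

0.0642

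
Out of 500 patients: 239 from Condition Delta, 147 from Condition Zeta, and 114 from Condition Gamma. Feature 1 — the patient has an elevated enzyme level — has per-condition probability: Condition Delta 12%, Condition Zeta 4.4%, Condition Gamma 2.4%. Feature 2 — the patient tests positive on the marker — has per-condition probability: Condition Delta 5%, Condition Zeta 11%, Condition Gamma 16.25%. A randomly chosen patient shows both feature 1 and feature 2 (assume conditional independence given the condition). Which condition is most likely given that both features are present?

Condition Delta

Unnormalized posteriors (prior × likelihood):
  Condition Delta: 0.478 × 0.12 × 0.05 = 0.002868
  Condition Zeta: 0.294 × 0.044 × 0.11 = 0.00142296
  Condition Gamma: 0.228 × 0.024 × 0.1625 = 0.0008892
Normalizing constant = 0.00518016.
Largest term belongs to Condition Delta, so Condition Delta is most probable.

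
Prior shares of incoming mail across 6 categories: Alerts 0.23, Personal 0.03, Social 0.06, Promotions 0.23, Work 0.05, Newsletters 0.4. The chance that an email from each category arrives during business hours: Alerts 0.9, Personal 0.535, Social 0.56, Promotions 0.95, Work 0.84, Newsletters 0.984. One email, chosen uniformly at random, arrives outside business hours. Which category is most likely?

Taking complements, P(off-hours | each) = Alerts 0.1, Personal 0.465, Social 0.44, Promotions 0.05, Work 0.16, Newsletters 0.016.
By Bayes' rule, posterior ∝ prior × likelihood:
  Alerts: 0.23 × 0.1 = 0.023
  Personal: 0.03 × 0.465 = 0.01395
  Social: 0.06 × 0.44 = 0.0264
  Promotions: 0.23 × 0.05 = 0.0115
  Work: 0.05 × 0.16 = 0.008
  Newsletters: 0.4 × 0.016 = 0.0064
Sum = 0.08925.
Largest term belongs to Social, so Social is most probable.

Social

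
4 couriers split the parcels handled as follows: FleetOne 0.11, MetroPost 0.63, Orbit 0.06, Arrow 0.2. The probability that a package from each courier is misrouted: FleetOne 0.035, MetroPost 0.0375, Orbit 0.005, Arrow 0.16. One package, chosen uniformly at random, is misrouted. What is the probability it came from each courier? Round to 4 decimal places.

Unnormalized posteriors (prior × likelihood):
  FleetOne: 0.11 × 0.035 = 0.00385
  MetroPost: 0.63 × 0.0375 = 0.023625
  Orbit: 0.06 × 0.005 = 0.0003
  Arrow: 0.2 × 0.16 = 0.032
Sum = 0.059775.
P(FleetOne | misrouted) = 0.00385/0.059775 ≈ 0.0644
P(MetroPost | misrouted) = 0.023625/0.059775 ≈ 0.3952
P(Orbit | misrouted) = 0.0003/0.059775 ≈ 0.0050
P(Arrow | misrouted) = 0.032/0.059775 ≈ 0.5353
(Check: 0.0644+0.3952+0.0050+0.5353 = 0.9999.)

FleetOne 0.0644, MetroPost 0.3952, Orbit 0.0050, Arrow 0.5353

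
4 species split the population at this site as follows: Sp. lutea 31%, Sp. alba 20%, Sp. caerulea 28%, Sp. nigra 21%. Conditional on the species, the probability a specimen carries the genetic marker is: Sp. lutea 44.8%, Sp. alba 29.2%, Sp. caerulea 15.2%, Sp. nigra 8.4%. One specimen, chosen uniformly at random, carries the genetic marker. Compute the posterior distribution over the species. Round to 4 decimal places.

Unnormalized posteriors (prior × likelihood):
  Sp. lutea: 0.31 × 0.448 = 0.13888
  Sp. alba: 0.2 × 0.292 = 0.0584
  Sp. caerulea: 0.28 × 0.152 = 0.04256
  Sp. nigra: 0.21 × 0.084 = 0.01764
Normalizing constant = 0.25748.
P(Sp. lutea | marker) = 0.13888/0.25748 ≈ 0.5394
P(Sp. alba | marker) = 0.0584/0.25748 ≈ 0.2268
P(Sp. caerulea | marker) = 0.04256/0.25748 ≈ 0.1653
P(Sp. nigra | marker) = 0.01764/0.25748 ≈ 0.0685
(Check: 0.5394+0.2268+0.1653+0.0685 = 1.0000.)

Sp. lutea 0.5394, Sp. alba 0.2268, Sp. caerulea 0.1653, Sp. nigra 0.0685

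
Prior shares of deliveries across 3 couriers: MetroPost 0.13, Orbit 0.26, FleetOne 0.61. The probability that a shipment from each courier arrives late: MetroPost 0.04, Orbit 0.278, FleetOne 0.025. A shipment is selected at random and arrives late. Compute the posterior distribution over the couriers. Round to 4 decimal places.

MetroPost 0.0561, Orbit 0.7795, FleetOne 0.1645

Prior × likelihood for each hypothesis:
  MetroPost: 0.13 × 0.04 = 0.0052
  Orbit: 0.26 × 0.278 = 0.07228
  FleetOne: 0.61 × 0.025 = 0.01525
Sum = 0.09273.
P(MetroPost | late) = 0.0052/0.09273 ≈ 0.0561
P(Orbit | late) = 0.07228/0.09273 ≈ 0.7795
P(FleetOne | late) = 0.01525/0.09273 ≈ 0.1645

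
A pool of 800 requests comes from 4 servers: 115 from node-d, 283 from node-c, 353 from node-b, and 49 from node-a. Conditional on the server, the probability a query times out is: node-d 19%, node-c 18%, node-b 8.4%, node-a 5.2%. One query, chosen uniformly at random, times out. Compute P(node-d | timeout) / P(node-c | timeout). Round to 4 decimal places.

Prior × likelihood for each hypothesis:
  node-d: 0.14375 × 0.19 = 0.0273125
  node-c: 0.35375 × 0.18 = 0.063675
  node-b: 0.44125 × 0.084 = 0.037065
  node-a: 0.06125 × 0.052 = 0.003185
Sum = 0.1312375.
The ratio is 0.0273125 / 0.063675 (the normalizer cancels) = 0.4289.

0.4289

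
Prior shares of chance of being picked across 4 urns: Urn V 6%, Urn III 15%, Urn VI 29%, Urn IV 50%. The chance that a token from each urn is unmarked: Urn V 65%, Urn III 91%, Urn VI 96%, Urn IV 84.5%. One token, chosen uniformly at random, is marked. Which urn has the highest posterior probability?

Urn IV

Taking complements, P(marked | each) = Urn V 0.35, Urn III 0.09, Urn VI 0.04, Urn IV 0.155.
Compute prior × likelihood for every hypothesis:
  Urn V: 0.06 × 0.35 = 0.021
  Urn III: 0.15 × 0.09 = 0.0135
  Urn VI: 0.29 × 0.04 = 0.0116
  Urn IV: 0.5 × 0.155 = 0.0775
Sum = 0.1236.
Largest term belongs to Urn IV, so Urn IV is most probable.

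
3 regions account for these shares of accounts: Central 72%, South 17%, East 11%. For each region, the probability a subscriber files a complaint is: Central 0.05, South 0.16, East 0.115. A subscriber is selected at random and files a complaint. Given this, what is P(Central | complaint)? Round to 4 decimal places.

Compute prior × likelihood for every hypothesis:
  Central: 0.72 × 0.05 = 0.036
  South: 0.17 × 0.16 = 0.0272
  East: 0.11 × 0.115 = 0.01265
Sum = 0.07585.
P(Central | evidence) = 0.036 / 0.07585 ≈ 0.4746.

0.4746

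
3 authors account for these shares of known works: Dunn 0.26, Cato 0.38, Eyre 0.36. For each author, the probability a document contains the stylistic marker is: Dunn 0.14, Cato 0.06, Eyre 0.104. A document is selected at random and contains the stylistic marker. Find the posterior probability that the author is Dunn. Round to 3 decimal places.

0.377

Unnormalized posteriors (prior × likelihood):
  Dunn: 0.26 × 0.14 = 0.0364
  Cato: 0.38 × 0.06 = 0.0228
  Eyre: 0.36 × 0.104 = 0.03744
Normalizing constant = 0.09664.
P(Dunn | evidence) = 0.0364 / 0.09664 ≈ 0.377.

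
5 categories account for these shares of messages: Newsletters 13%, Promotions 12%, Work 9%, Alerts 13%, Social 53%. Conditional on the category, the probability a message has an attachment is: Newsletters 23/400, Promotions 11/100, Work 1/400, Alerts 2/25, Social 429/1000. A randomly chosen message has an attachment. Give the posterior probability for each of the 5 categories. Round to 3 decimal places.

Newsletters 0.029, Promotions 0.051, Work 0.001, Alerts 0.040, Social 0.879

Compute prior × likelihood for every hypothesis:
  Newsletters: 0.13 × 0.0575 = 0.007475
  Promotions: 0.12 × 0.11 = 0.0132
  Work: 0.09 × 0.0025 = 0.000225
  Alerts: 0.13 × 0.08 = 0.0104
  Social: 0.53 × 0.429 = 0.22737
Total = 0.25867.
P(Newsletters | attachment) = 0.007475/0.25867 ≈ 0.029
P(Promotions | attachment) = 0.0132/0.25867 ≈ 0.051
P(Work | attachment) = 0.000225/0.25867 ≈ 0.001
P(Alerts | attachment) = 0.0104/0.25867 ≈ 0.040
P(Social | attachment) = 0.22737/0.25867 ≈ 0.879
(Check: 0.029+0.051+0.001+0.040+0.879 = 1.000.)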